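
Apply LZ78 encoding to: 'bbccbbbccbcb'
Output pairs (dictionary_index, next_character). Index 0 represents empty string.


LZ78 encoding steps:
Dictionary: {0: ''}
Step 1: w='' (idx 0), next='b' -> output (0, 'b'), add 'b' as idx 1
Step 2: w='b' (idx 1), next='c' -> output (1, 'c'), add 'bc' as idx 2
Step 3: w='' (idx 0), next='c' -> output (0, 'c'), add 'c' as idx 3
Step 4: w='b' (idx 1), next='b' -> output (1, 'b'), add 'bb' as idx 4
Step 5: w='bc' (idx 2), next='c' -> output (2, 'c'), add 'bcc' as idx 5
Step 6: w='bc' (idx 2), next='b' -> output (2, 'b'), add 'bcb' as idx 6


Encoded: [(0, 'b'), (1, 'c'), (0, 'c'), (1, 'b'), (2, 'c'), (2, 'b')]


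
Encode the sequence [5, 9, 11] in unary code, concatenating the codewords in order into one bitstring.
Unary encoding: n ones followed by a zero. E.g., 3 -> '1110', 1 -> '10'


Encode each number as n ones followed by a terminating 0:
  5 -> 111110 (6 bits)
  9 -> 1111111110 (10 bits)
  11 -> 111111111110 (12 bits)
Total length = 6 + 10 + 12 = 28 bits.

Unary([5, 9, 11]) = 1111101111111110111111111110 (28 bits)


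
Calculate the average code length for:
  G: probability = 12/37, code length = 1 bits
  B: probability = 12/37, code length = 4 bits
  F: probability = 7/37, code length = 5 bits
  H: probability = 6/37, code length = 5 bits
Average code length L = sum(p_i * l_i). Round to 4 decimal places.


Weighted contributions p_i * l_i:
  G: (12/37) * 1 = 12/37
  B: (12/37) * 4 = 48/37
  F: (7/37) * 5 = 35/37
  H: (6/37) * 5 = 30/37
Sum = (12 + 48 + 35 + 30)/37 = 125/37

L = 125/37 = 3.3784 bits/symbol


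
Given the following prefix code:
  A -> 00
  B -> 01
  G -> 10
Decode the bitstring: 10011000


Decoding step by step:
Bits 10 -> G
Bits 01 -> B
Bits 10 -> G
Bits 00 -> A


Decoded message: GBGA


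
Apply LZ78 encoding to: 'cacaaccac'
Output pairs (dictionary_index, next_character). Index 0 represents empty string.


LZ78 encoding steps:
Dictionary: {0: ''}
Step 1: w='' (idx 0), next='c' -> output (0, 'c'), add 'c' as idx 1
Step 2: w='' (idx 0), next='a' -> output (0, 'a'), add 'a' as idx 2
Step 3: w='c' (idx 1), next='a' -> output (1, 'a'), add 'ca' as idx 3
Step 4: w='a' (idx 2), next='c' -> output (2, 'c'), add 'ac' as idx 4
Step 5: w='ca' (idx 3), next='c' -> output (3, 'c'), add 'cac' as idx 5


Encoded: [(0, 'c'), (0, 'a'), (1, 'a'), (2, 'c'), (3, 'c')]


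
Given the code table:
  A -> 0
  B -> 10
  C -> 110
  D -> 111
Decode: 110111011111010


Decoding:
110 -> C
111 -> D
0 -> A
111 -> D
110 -> C
10 -> B


Result: CDADCB


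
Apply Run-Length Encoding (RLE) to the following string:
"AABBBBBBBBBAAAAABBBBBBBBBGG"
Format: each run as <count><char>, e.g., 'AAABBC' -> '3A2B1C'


Scanning runs left to right:
  i=0: run of 'A' x 2 -> '2A'
  i=2: run of 'B' x 9 -> '9B'
  i=11: run of 'A' x 5 -> '5A'
  i=16: run of 'B' x 9 -> '9B'
  i=25: run of 'G' x 2 -> '2G'

RLE = 2A9B5A9B2G


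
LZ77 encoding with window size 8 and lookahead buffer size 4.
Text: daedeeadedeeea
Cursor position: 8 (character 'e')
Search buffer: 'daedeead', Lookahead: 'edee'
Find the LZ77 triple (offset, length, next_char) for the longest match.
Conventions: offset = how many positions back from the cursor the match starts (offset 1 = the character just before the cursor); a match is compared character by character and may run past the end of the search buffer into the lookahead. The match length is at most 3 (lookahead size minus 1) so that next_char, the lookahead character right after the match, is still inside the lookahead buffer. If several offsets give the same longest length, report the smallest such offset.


Try each offset into the search buffer:
  offset=1 (pos 7, char 'd'): match length 0
  offset=2 (pos 6, char 'a'): match length 0
  offset=3 (pos 5, char 'e'): match length 1
  offset=4 (pos 4, char 'e'): match length 1
  offset=5 (pos 3, char 'd'): match length 0
  offset=6 (pos 2, char 'e'): match length 3
  offset=7 (pos 1, char 'a'): match length 0
  offset=8 (pos 0, char 'd'): match length 0
Longest match has length 3 at offset 6.
next_char = character at position 8 + 3 = 11 -> 'e'

Best match: offset=6, length=3 (matching 'ede' starting at position 2)
LZ77 triple: (6, 3, 'e')


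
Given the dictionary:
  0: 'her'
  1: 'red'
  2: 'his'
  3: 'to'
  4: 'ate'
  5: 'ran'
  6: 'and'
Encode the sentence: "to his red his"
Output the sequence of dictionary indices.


Look up each word in the dictionary:
  'to' -> 3
  'his' -> 2
  'red' -> 1
  'his' -> 2

Encoded: [3, 2, 1, 2]


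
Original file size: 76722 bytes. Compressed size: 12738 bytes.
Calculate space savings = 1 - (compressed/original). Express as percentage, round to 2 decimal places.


ratio = compressed/original = 12738/76722 = 0.166028
savings = 1 - ratio = 1 - 0.166028 = 0.833972
as a percentage: 0.833972 * 100 = 83.4%

Space savings = 1 - 12738/76722 = 83.4%


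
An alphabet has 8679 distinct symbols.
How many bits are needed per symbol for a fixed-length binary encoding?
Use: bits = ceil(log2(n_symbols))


log2(8679) = 13.0833
Bracket: 2^13 = 8192 < 8679 <= 2^14 = 16384
So ceil(log2(8679)) = 14

bits = ceil(log2(8679)) = ceil(13.0833) = 14 bits


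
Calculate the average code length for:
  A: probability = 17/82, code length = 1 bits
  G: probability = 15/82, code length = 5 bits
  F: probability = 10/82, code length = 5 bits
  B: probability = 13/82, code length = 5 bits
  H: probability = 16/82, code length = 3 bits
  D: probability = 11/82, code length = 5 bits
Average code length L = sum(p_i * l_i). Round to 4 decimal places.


Weighted contributions p_i * l_i:
  A: (17/82) * 1 = 17/82
  G: (15/82) * 5 = 75/82
  F: (10/82) * 5 = 50/82
  B: (13/82) * 5 = 65/82
  H: (16/82) * 3 = 48/82
  D: (11/82) * 5 = 55/82
Sum = (17 + 75 + 50 + 65 + 48 + 55)/82 = 310/82

L = 310/82 = 3.7805 bits/symbol


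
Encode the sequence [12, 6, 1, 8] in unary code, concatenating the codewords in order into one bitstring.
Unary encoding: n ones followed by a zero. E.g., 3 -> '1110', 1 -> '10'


Encode each number as n ones followed by a terminating 0:
  12 -> 1111111111110 (13 bits)
  6 -> 1111110 (7 bits)
  1 -> 10 (2 bits)
  8 -> 111111110 (9 bits)
Total length = 13 + 7 + 2 + 9 = 31 bits.

Unary([12, 6, 1, 8]) = 1111111111110111111010111111110 (31 bits)


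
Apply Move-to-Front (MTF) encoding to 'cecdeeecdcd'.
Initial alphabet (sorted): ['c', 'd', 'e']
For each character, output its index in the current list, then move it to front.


MTF encoding:
'c': index 0 in ['c', 'd', 'e'] -> ['c', 'd', 'e']
'e': index 2 in ['c', 'd', 'e'] -> ['e', 'c', 'd']
'c': index 1 in ['e', 'c', 'd'] -> ['c', 'e', 'd']
'd': index 2 in ['c', 'e', 'd'] -> ['d', 'c', 'e']
'e': index 2 in ['d', 'c', 'e'] -> ['e', 'd', 'c']
'e': index 0 in ['e', 'd', 'c'] -> ['e', 'd', 'c']
'e': index 0 in ['e', 'd', 'c'] -> ['e', 'd', 'c']
'c': index 2 in ['e', 'd', 'c'] -> ['c', 'e', 'd']
'd': index 2 in ['c', 'e', 'd'] -> ['d', 'c', 'e']
'c': index 1 in ['d', 'c', 'e'] -> ['c', 'd', 'e']
'd': index 1 in ['c', 'd', 'e'] -> ['d', 'c', 'e']


Output: [0, 2, 1, 2, 2, 0, 0, 2, 2, 1, 1]


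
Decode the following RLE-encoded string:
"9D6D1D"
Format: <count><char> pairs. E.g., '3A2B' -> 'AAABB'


Expanding each <count><char> pair:
  9D -> 'DDDDDDDDD'
  6D -> 'DDDDDD'
  1D -> 'D'

Decoded = DDDDDDDDDDDDDDDD


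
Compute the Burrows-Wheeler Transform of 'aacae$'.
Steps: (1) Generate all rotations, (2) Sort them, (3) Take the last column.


Rotations (sorted):
  0: $aacae -> last char: e
  1: aacae$ -> last char: $
  2: acae$a -> last char: a
  3: ae$aac -> last char: c
  4: cae$aa -> last char: a
  5: e$aaca -> last char: a


BWT = e$acaa


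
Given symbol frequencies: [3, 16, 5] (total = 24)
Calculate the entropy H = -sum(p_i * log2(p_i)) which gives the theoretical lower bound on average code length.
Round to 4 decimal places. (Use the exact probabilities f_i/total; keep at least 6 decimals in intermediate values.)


Per-symbol terms -p_i * log2(p_i) with p_i = f_i/24:
  p = 3/24 = 0.125000: log2(p) = -3.000000, -p*log2(p) = 0.375000
  p = 16/24 = 0.666667: log2(p) = -0.584963, -p*log2(p) = 0.389975
  p = 5/24 = 0.208333: log2(p) = -2.263034, -p*log2(p) = 0.471466
H = 0.375000 + 0.389975 + 0.471466 = 1.236441

H = 1.2364 bits/symbol


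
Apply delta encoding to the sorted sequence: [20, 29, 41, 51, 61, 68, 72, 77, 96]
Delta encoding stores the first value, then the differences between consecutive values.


First value: 20
Deltas:
  29 - 20 = 9
  41 - 29 = 12
  51 - 41 = 10
  61 - 51 = 10
  68 - 61 = 7
  72 - 68 = 4
  77 - 72 = 5
  96 - 77 = 19


Delta encoded: [20, 9, 12, 10, 10, 7, 4, 5, 19]


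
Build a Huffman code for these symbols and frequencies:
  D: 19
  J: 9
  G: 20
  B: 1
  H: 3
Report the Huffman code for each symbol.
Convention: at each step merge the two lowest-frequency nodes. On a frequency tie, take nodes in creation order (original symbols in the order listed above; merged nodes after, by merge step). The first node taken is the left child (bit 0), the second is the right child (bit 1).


Huffman tree construction:
Step 1: Merge B(1) + H(3) = 4
Step 2: Merge (B+H)(4) + J(9) = 13
Step 3: Merge ((B+H)+J)(13) + D(19) = 32
Step 4: Merge G(20) + (((B+H)+J)+D)(32) = 52
Read each symbol's code off the tree from the root (left child = 0, right child = 1).

Codes:
  D: 11 (length 2)
  J: 101 (length 3)
  G: 0 (length 1)
  B: 1000 (length 4)
  H: 1001 (length 4)
Average code length: 101/52 = 1.9423 bits/symbol


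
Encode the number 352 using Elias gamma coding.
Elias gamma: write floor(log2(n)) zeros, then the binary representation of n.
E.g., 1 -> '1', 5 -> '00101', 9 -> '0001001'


num_bits = floor(log2(352)) + 1 = 9
leading_zeros = num_bits - 1 = 8
binary(352) = 101100000

Elias gamma(352) = '00000000' + '101100000' = 00000000101100000 (17 bits)


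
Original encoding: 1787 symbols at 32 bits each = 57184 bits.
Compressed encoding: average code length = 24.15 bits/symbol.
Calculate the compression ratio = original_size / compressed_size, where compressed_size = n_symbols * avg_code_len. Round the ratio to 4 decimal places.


original_size = n_symbols * orig_bits = 1787 * 32 = 57184 bits
compressed_size = n_symbols * avg_code_len = 1787 * 24.15 = 43156.05 bits
ratio = original_size / compressed_size = 57184 / 43156.05 = 1.3251

Compression ratio = 1.3251


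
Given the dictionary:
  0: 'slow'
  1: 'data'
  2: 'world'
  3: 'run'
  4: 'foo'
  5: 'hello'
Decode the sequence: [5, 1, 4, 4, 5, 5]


Look up each index in the dictionary:
  5 -> 'hello'
  1 -> 'data'
  4 -> 'foo'
  4 -> 'foo'
  5 -> 'hello'
  5 -> 'hello'

Decoded: "hello data foo foo hello hello"


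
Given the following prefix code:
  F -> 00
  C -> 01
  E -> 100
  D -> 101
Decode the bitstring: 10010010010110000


Decoding step by step:
Bits 100 -> E
Bits 100 -> E
Bits 100 -> E
Bits 101 -> D
Bits 100 -> E
Bits 00 -> F


Decoded message: EEEDEF


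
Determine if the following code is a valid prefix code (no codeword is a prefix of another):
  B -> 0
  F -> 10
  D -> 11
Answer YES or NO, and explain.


Checking each pair (does one codeword prefix another?):
  B='0' vs F='10': no prefix
  B='0' vs D='11': no prefix
  F='10' vs B='0': no prefix
  F='10' vs D='11': no prefix
  D='11' vs B='0': no prefix
  D='11' vs F='10': no prefix
No violation found over all pairs.

YES -- this is a valid prefix code. No codeword is a prefix of any other codeword.


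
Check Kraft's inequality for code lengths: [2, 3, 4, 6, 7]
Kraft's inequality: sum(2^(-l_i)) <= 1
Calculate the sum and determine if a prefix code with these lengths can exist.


Sum = 2^(-2) + 2^(-3) + 2^(-4) + 2^(-6) + 2^(-7)
    = 0.25 + 0.125 + 0.0625 + 0.015625 + 0.0078125
    = 59/128 = 0.4609375
Since 0.4609375 <= 1, Kraft's inequality IS satisfied.
A prefix code with these lengths CAN exist.

Kraft sum = 0.4609375. Satisfied.


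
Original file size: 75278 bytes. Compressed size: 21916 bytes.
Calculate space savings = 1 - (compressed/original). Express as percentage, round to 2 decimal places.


ratio = compressed/original = 21916/75278 = 0.291134
savings = 1 - ratio = 1 - 0.291134 = 0.708866
as a percentage: 0.708866 * 100 = 70.89%

Space savings = 1 - 21916/75278 = 70.89%


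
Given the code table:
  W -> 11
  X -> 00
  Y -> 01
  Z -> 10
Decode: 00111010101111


Decoding:
00 -> X
11 -> W
10 -> Z
10 -> Z
10 -> Z
11 -> W
11 -> W


Result: XWZZZWW


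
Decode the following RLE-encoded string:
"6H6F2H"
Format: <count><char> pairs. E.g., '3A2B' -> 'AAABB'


Expanding each <count><char> pair:
  6H -> 'HHHHHH'
  6F -> 'FFFFFF'
  2H -> 'HH'

Decoded = HHHHHHFFFFFFHH


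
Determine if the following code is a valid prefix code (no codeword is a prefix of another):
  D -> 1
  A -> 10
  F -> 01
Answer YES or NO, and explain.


Checking each pair (does one codeword prefix another?):
  D='1' vs A='10': prefix -- VIOLATION

NO -- this is NOT a valid prefix code. D (1) is a prefix of A (10).


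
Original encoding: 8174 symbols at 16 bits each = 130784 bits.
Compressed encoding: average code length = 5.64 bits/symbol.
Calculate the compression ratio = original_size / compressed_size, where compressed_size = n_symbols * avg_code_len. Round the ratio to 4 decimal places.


original_size = n_symbols * orig_bits = 8174 * 16 = 130784 bits
compressed_size = n_symbols * avg_code_len = 8174 * 5.64 = 46101.36 bits
ratio = original_size / compressed_size = 130784 / 46101.36 = 2.8369

Compression ratio = 2.8369


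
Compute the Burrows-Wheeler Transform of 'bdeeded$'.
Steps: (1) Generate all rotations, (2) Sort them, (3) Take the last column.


Rotations (sorted):
  0: $bdeeded -> last char: d
  1: bdeeded$ -> last char: $
  2: d$bdeede -> last char: e
  3: ded$bdee -> last char: e
  4: deeded$b -> last char: b
  5: ed$bdeed -> last char: d
  6: eded$bde -> last char: e
  7: eeded$bd -> last char: d


BWT = d$eebded


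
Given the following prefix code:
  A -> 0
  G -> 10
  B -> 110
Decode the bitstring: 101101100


Decoding step by step:
Bits 10 -> G
Bits 110 -> B
Bits 110 -> B
Bits 0 -> A


Decoded message: GBBA


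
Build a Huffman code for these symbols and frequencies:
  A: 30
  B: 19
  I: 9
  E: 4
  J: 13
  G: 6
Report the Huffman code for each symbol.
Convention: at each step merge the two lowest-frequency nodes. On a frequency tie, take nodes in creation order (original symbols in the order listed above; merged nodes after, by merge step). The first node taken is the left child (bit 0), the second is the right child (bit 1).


Huffman tree construction:
Step 1: Merge E(4) + G(6) = 10
Step 2: Merge I(9) + (E+G)(10) = 19
Step 3: Merge J(13) + B(19) = 32
Step 4: Merge (I+(E+G))(19) + A(30) = 49
Step 5: Merge (J+B)(32) + ((I+(E+G))+A)(49) = 81
Read each symbol's code off the tree from the root (left child = 0, right child = 1).

Codes:
  A: 11 (length 2)
  B: 01 (length 2)
  I: 100 (length 3)
  E: 1010 (length 4)
  J: 00 (length 2)
  G: 1011 (length 4)
Average code length: 191/81 = 2.3580 bits/symbol


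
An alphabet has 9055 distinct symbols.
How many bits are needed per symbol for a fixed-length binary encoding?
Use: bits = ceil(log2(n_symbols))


log2(9055) = 13.1445
Bracket: 2^13 = 8192 < 9055 <= 2^14 = 16384
So ceil(log2(9055)) = 14

bits = ceil(log2(9055)) = ceil(13.1445) = 14 bits


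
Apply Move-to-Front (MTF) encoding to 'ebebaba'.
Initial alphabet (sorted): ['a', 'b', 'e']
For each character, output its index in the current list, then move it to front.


MTF encoding:
'e': index 2 in ['a', 'b', 'e'] -> ['e', 'a', 'b']
'b': index 2 in ['e', 'a', 'b'] -> ['b', 'e', 'a']
'e': index 1 in ['b', 'e', 'a'] -> ['e', 'b', 'a']
'b': index 1 in ['e', 'b', 'a'] -> ['b', 'e', 'a']
'a': index 2 in ['b', 'e', 'a'] -> ['a', 'b', 'e']
'b': index 1 in ['a', 'b', 'e'] -> ['b', 'a', 'e']
'a': index 1 in ['b', 'a', 'e'] -> ['a', 'b', 'e']


Output: [2, 2, 1, 1, 2, 1, 1]


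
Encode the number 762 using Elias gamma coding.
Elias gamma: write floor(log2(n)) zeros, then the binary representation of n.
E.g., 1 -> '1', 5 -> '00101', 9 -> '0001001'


num_bits = floor(log2(762)) + 1 = 10
leading_zeros = num_bits - 1 = 9
binary(762) = 1011111010

Elias gamma(762) = '000000000' + '1011111010' = 0000000001011111010 (19 bits)


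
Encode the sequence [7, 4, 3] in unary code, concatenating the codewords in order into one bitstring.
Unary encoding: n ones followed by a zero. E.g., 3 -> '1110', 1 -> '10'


Encode each number as n ones followed by a terminating 0:
  7 -> 11111110 (8 bits)
  4 -> 11110 (5 bits)
  3 -> 1110 (4 bits)
Total length = 8 + 5 + 4 = 17 bits.

Unary([7, 4, 3]) = 11111110111101110 (17 bits)


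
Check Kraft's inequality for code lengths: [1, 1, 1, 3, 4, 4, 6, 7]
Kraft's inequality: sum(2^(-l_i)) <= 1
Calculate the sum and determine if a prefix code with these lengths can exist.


Sum = 2^(-1) + 2^(-1) + 2^(-1) + 2^(-3) + 2^(-4) + 2^(-4) + 2^(-6) + 2^(-7)
    = 0.5 + 0.5 + 0.5 + 0.125 + 0.0625 + 0.0625 + 0.015625 + 0.0078125
    = 227/128 = 1.7734375
Since 1.7734375 > 1, Kraft's inequality is NOT satisfied.
A prefix code with these lengths CANNOT exist.

Kraft sum = 1.7734375. Not satisfied.


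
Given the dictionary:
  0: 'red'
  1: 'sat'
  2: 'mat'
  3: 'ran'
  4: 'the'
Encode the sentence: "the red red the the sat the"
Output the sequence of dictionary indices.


Look up each word in the dictionary:
  'the' -> 4
  'red' -> 0
  'red' -> 0
  'the' -> 4
  'the' -> 4
  'sat' -> 1
  'the' -> 4

Encoded: [4, 0, 0, 4, 4, 1, 4]


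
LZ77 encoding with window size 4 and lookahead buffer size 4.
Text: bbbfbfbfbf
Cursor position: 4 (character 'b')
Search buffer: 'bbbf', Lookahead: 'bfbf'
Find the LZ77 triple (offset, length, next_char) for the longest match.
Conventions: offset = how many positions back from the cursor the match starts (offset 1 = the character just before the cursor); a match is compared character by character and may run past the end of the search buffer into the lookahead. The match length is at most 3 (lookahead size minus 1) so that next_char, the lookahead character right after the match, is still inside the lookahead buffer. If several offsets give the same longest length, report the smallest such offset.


Try each offset into the search buffer:
  offset=1 (pos 3, char 'f'): match length 0
  offset=2 (pos 2, char 'b'): match length 3
  offset=3 (pos 1, char 'b'): match length 1
  offset=4 (pos 0, char 'b'): match length 1
Longest match has length 3 at offset 2.
next_char = character at position 4 + 3 = 7 -> 'f'

Best match: offset=2, length=3 (matching 'bfb' starting at position 2)
LZ77 triple: (2, 3, 'f')


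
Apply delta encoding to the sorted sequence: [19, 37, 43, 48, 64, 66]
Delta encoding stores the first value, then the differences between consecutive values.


First value: 19
Deltas:
  37 - 19 = 18
  43 - 37 = 6
  48 - 43 = 5
  64 - 48 = 16
  66 - 64 = 2


Delta encoded: [19, 18, 6, 5, 16, 2]


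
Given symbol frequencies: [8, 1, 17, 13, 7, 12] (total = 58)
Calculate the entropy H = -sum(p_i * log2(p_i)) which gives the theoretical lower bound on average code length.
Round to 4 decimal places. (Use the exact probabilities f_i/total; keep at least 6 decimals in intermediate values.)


Per-symbol terms -p_i * log2(p_i) with p_i = f_i/58:
  p = 8/58 = 0.137931: log2(p) = -2.857981, -p*log2(p) = 0.394204
  p = 1/58 = 0.017241: log2(p) = -5.857981, -p*log2(p) = 0.101000
  p = 17/58 = 0.293103: log2(p) = -1.770518, -p*log2(p) = 0.518945
  p = 13/58 = 0.224138: log2(p) = -2.157541, -p*log2(p) = 0.483587
  p = 7/58 = 0.120690: log2(p) = -3.050626, -p*log2(p) = 0.368179
  p = 12/58 = 0.206897: log2(p) = -2.273018, -p*log2(p) = 0.470280
H = 0.394204 + 0.101000 + 0.518945 + 0.483587 + 0.368179 + 0.470280 = 2.336195

H = 2.3362 bits/symbol


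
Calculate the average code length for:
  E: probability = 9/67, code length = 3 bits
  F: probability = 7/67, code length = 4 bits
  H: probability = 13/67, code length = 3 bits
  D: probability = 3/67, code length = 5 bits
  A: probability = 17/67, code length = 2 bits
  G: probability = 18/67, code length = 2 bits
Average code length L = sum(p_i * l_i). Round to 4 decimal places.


Weighted contributions p_i * l_i:
  E: (9/67) * 3 = 27/67
  F: (7/67) * 4 = 28/67
  H: (13/67) * 3 = 39/67
  D: (3/67) * 5 = 15/67
  A: (17/67) * 2 = 34/67
  G: (18/67) * 2 = 36/67
Sum = (27 + 28 + 39 + 15 + 34 + 36)/67 = 179/67

L = 179/67 = 2.6716 bits/symbol


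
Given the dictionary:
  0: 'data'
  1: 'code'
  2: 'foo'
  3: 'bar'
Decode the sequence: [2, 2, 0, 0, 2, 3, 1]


Look up each index in the dictionary:
  2 -> 'foo'
  2 -> 'foo'
  0 -> 'data'
  0 -> 'data'
  2 -> 'foo'
  3 -> 'bar'
  1 -> 'code'

Decoded: "foo foo data data foo bar code"


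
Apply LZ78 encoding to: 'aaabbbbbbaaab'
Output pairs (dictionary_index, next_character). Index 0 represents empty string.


LZ78 encoding steps:
Dictionary: {0: ''}
Step 1: w='' (idx 0), next='a' -> output (0, 'a'), add 'a' as idx 1
Step 2: w='a' (idx 1), next='a' -> output (1, 'a'), add 'aa' as idx 2
Step 3: w='' (idx 0), next='b' -> output (0, 'b'), add 'b' as idx 3
Step 4: w='b' (idx 3), next='b' -> output (3, 'b'), add 'bb' as idx 4
Step 5: w='bb' (idx 4), next='b' -> output (4, 'b'), add 'bbb' as idx 5
Step 6: w='aa' (idx 2), next='a' -> output (2, 'a'), add 'aaa' as idx 6
Step 7: w='b' (idx 3), end of input -> output (3, '')


Encoded: [(0, 'a'), (1, 'a'), (0, 'b'), (3, 'b'), (4, 'b'), (2, 'a'), (3, '')]


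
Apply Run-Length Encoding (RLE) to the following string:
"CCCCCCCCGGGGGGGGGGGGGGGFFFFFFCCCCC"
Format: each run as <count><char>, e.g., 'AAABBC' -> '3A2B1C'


Scanning runs left to right:
  i=0: run of 'C' x 8 -> '8C'
  i=8: run of 'G' x 15 -> '15G'
  i=23: run of 'F' x 6 -> '6F'
  i=29: run of 'C' x 5 -> '5C'

RLE = 8C15G6F5C


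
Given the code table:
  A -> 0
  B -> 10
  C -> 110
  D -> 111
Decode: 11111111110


Decoding:
111 -> D
111 -> D
111 -> D
10 -> B


Result: DDDB


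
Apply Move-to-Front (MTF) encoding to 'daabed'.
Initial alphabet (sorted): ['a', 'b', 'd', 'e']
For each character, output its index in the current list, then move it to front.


MTF encoding:
'd': index 2 in ['a', 'b', 'd', 'e'] -> ['d', 'a', 'b', 'e']
'a': index 1 in ['d', 'a', 'b', 'e'] -> ['a', 'd', 'b', 'e']
'a': index 0 in ['a', 'd', 'b', 'e'] -> ['a', 'd', 'b', 'e']
'b': index 2 in ['a', 'd', 'b', 'e'] -> ['b', 'a', 'd', 'e']
'e': index 3 in ['b', 'a', 'd', 'e'] -> ['e', 'b', 'a', 'd']
'd': index 3 in ['e', 'b', 'a', 'd'] -> ['d', 'e', 'b', 'a']


Output: [2, 1, 0, 2, 3, 3]


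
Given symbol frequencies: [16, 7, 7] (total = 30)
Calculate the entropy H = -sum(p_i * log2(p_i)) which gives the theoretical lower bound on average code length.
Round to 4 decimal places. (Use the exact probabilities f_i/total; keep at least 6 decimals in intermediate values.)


Per-symbol terms -p_i * log2(p_i) with p_i = f_i/30:
  p = 16/30 = 0.533333: log2(p) = -0.906891, -p*log2(p) = 0.483675
  p = 7/30 = 0.233333: log2(p) = -2.099536, -p*log2(p) = 0.489892
  p = 7/30 = 0.233333: log2(p) = -2.099536, -p*log2(p) = 0.489892
H = 0.483675 + 0.489892 + 0.489892 = 1.463459

H = 1.4635 bits/symbol


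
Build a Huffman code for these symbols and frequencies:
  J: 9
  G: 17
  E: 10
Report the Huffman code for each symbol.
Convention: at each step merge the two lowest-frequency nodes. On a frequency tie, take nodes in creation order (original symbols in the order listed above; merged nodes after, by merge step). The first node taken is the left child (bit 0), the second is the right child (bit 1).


Huffman tree construction:
Step 1: Merge J(9) + E(10) = 19
Step 2: Merge G(17) + (J+E)(19) = 36
Read each symbol's code off the tree from the root (left child = 0, right child = 1).

Codes:
  J: 10 (length 2)
  G: 0 (length 1)
  E: 11 (length 2)
Average code length: 55/36 = 1.5278 bits/symbol


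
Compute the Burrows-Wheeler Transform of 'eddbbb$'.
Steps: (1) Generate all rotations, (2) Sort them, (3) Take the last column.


Rotations (sorted):
  0: $eddbbb -> last char: b
  1: b$eddbb -> last char: b
  2: bb$eddb -> last char: b
  3: bbb$edd -> last char: d
  4: dbbb$ed -> last char: d
  5: ddbbb$e -> last char: e
  6: eddbbb$ -> last char: $


BWT = bbbdde$


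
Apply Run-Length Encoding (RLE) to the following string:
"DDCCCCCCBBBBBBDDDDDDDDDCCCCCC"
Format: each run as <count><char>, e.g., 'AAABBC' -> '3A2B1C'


Scanning runs left to right:
  i=0: run of 'D' x 2 -> '2D'
  i=2: run of 'C' x 6 -> '6C'
  i=8: run of 'B' x 6 -> '6B'
  i=14: run of 'D' x 9 -> '9D'
  i=23: run of 'C' x 6 -> '6C'

RLE = 2D6C6B9D6C


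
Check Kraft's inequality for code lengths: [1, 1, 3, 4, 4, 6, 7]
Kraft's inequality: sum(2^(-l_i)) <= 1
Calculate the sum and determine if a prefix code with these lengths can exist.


Sum = 2^(-1) + 2^(-1) + 2^(-3) + 2^(-4) + 2^(-4) + 2^(-6) + 2^(-7)
    = 0.5 + 0.5 + 0.125 + 0.0625 + 0.0625 + 0.015625 + 0.0078125
    = 163/128 = 1.2734375
Since 1.2734375 > 1, Kraft's inequality is NOT satisfied.
A prefix code with these lengths CANNOT exist.

Kraft sum = 1.2734375. Not satisfied.


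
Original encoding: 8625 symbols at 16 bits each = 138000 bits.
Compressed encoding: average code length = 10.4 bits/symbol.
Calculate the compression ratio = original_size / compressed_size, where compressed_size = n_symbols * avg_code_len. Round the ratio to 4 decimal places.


original_size = n_symbols * orig_bits = 8625 * 16 = 138000 bits
compressed_size = n_symbols * avg_code_len = 8625 * 10.4 = 89700.0 bits
ratio = original_size / compressed_size = 138000 / 89700.0 = 1.5385

Compression ratio = 1.5385


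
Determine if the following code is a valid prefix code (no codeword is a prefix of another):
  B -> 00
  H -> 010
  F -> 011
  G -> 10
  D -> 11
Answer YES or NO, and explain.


Checking each pair (does one codeword prefix another?):
  B='00' vs H='010': no prefix
  B='00' vs F='011': no prefix
  B='00' vs G='10': no prefix
  B='00' vs D='11': no prefix
  H='010' vs B='00': no prefix
  H='010' vs F='011': no prefix
  H='010' vs G='10': no prefix
  H='010' vs D='11': no prefix
  F='011' vs B='00': no prefix
  F='011' vs H='010': no prefix
  F='011' vs G='10': no prefix
  F='011' vs D='11': no prefix
  G='10' vs B='00': no prefix
  G='10' vs H='010': no prefix
  G='10' vs F='011': no prefix
  G='10' vs D='11': no prefix
  D='11' vs B='00': no prefix
  D='11' vs H='010': no prefix
  D='11' vs F='011': no prefix
  D='11' vs G='10': no prefix
No violation found over all pairs.

YES -- this is a valid prefix code. No codeword is a prefix of any other codeword.


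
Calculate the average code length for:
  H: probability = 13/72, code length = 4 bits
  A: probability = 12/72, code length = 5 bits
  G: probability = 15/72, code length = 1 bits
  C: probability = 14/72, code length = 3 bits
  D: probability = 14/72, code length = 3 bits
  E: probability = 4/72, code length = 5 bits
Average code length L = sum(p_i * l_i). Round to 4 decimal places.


Weighted contributions p_i * l_i:
  H: (13/72) * 4 = 52/72
  A: (12/72) * 5 = 60/72
  G: (15/72) * 1 = 15/72
  C: (14/72) * 3 = 42/72
  D: (14/72) * 3 = 42/72
  E: (4/72) * 5 = 20/72
Sum = (52 + 60 + 15 + 42 + 42 + 20)/72 = 231/72

L = 231/72 = 3.2083 bits/symbol


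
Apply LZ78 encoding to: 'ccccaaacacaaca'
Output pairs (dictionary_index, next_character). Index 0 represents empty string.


LZ78 encoding steps:
Dictionary: {0: ''}
Step 1: w='' (idx 0), next='c' -> output (0, 'c'), add 'c' as idx 1
Step 2: w='c' (idx 1), next='c' -> output (1, 'c'), add 'cc' as idx 2
Step 3: w='c' (idx 1), next='a' -> output (1, 'a'), add 'ca' as idx 3
Step 4: w='' (idx 0), next='a' -> output (0, 'a'), add 'a' as idx 4
Step 5: w='a' (idx 4), next='c' -> output (4, 'c'), add 'ac' as idx 5
Step 6: w='ac' (idx 5), next='a' -> output (5, 'a'), add 'aca' as idx 6
Step 7: w='aca' (idx 6), end of input -> output (6, '')


Encoded: [(0, 'c'), (1, 'c'), (1, 'a'), (0, 'a'), (4, 'c'), (5, 'a'), (6, '')]


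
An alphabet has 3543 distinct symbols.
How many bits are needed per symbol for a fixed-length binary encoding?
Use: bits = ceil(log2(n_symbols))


log2(3543) = 11.7908
Bracket: 2^11 = 2048 < 3543 <= 2^12 = 4096
So ceil(log2(3543)) = 12

bits = ceil(log2(3543)) = ceil(11.7908) = 12 bits


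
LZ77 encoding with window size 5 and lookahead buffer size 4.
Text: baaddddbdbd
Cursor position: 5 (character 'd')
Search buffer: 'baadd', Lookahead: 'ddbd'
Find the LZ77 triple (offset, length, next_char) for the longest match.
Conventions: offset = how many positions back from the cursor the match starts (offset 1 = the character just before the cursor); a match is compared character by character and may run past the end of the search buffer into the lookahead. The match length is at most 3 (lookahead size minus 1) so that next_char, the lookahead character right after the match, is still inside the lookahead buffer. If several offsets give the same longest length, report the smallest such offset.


Try each offset into the search buffer:
  offset=1 (pos 4, char 'd'): match length 2
  offset=2 (pos 3, char 'd'): match length 2
  offset=3 (pos 2, char 'a'): match length 0
  offset=4 (pos 1, char 'a'): match length 0
  offset=5 (pos 0, char 'b'): match length 0
Longest match has length 2, found at offsets 1, 2; take the smallest, offset 1.
next_char = character at position 5 + 2 = 7 -> 'b'

Best match: offset=1, length=2 (matching 'dd' starting at position 4)
LZ77 triple: (1, 2, 'b')


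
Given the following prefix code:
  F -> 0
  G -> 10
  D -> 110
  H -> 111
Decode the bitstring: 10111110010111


Decoding step by step:
Bits 10 -> G
Bits 111 -> H
Bits 110 -> D
Bits 0 -> F
Bits 10 -> G
Bits 111 -> H


Decoded message: GHDFGH


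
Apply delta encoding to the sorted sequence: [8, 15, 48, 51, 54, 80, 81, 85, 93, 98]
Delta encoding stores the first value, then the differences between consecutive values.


First value: 8
Deltas:
  15 - 8 = 7
  48 - 15 = 33
  51 - 48 = 3
  54 - 51 = 3
  80 - 54 = 26
  81 - 80 = 1
  85 - 81 = 4
  93 - 85 = 8
  98 - 93 = 5


Delta encoded: [8, 7, 33, 3, 3, 26, 1, 4, 8, 5]


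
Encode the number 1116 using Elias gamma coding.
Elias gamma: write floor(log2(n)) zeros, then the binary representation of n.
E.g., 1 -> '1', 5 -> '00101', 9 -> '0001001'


num_bits = floor(log2(1116)) + 1 = 11
leading_zeros = num_bits - 1 = 10
binary(1116) = 10001011100

Elias gamma(1116) = '0000000000' + '10001011100' = 000000000010001011100 (21 bits)


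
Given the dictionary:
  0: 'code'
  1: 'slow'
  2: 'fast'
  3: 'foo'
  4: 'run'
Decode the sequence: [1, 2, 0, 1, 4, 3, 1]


Look up each index in the dictionary:
  1 -> 'slow'
  2 -> 'fast'
  0 -> 'code'
  1 -> 'slow'
  4 -> 'run'
  3 -> 'foo'
  1 -> 'slow'

Decoded: "slow fast code slow run foo slow"


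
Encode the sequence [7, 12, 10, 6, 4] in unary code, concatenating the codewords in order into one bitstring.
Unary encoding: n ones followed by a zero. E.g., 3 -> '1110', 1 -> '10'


Encode each number as n ones followed by a terminating 0:
  7 -> 11111110 (8 bits)
  12 -> 1111111111110 (13 bits)
  10 -> 11111111110 (11 bits)
  6 -> 1111110 (7 bits)
  4 -> 11110 (5 bits)
Total length = 8 + 13 + 11 + 7 + 5 = 44 bits.

Unary([7, 12, 10, 6, 4]) = 11111110111111111111011111111110111111011110 (44 bits)


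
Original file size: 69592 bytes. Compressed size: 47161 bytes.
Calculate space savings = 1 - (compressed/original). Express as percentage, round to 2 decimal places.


ratio = compressed/original = 47161/69592 = 0.677678
savings = 1 - ratio = 1 - 0.677678 = 0.322322
as a percentage: 0.322322 * 100 = 32.23%

Space savings = 1 - 47161/69592 = 32.23%


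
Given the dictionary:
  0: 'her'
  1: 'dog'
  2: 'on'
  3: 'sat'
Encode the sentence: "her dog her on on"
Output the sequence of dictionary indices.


Look up each word in the dictionary:
  'her' -> 0
  'dog' -> 1
  'her' -> 0
  'on' -> 2
  'on' -> 2

Encoded: [0, 1, 0, 2, 2]


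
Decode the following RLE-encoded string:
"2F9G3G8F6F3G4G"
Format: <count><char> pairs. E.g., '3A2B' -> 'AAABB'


Expanding each <count><char> pair:
  2F -> 'FF'
  9G -> 'GGGGGGGGG'
  3G -> 'GGG'
  8F -> 'FFFFFFFF'
  6F -> 'FFFFFF'
  3G -> 'GGG'
  4G -> 'GGGG'

Decoded = FFGGGGGGGGGGGGFFFFFFFFFFFFFFGGGGGGG


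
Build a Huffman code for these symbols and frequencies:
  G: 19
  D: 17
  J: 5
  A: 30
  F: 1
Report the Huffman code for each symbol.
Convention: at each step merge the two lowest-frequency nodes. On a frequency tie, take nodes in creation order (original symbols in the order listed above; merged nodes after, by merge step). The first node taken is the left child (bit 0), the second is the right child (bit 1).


Huffman tree construction:
Step 1: Merge F(1) + J(5) = 6
Step 2: Merge (F+J)(6) + D(17) = 23
Step 3: Merge G(19) + ((F+J)+D)(23) = 42
Step 4: Merge A(30) + (G+((F+J)+D))(42) = 72
Read each symbol's code off the tree from the root (left child = 0, right child = 1).

Codes:
  G: 10 (length 2)
  D: 111 (length 3)
  J: 1101 (length 4)
  A: 0 (length 1)
  F: 1100 (length 4)
Average code length: 143/72 = 1.9861 bits/symbol


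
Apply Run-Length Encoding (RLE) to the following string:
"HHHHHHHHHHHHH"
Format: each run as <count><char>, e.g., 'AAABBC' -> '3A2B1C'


Scanning runs left to right:
  i=0: run of 'H' x 13 -> '13H'

RLE = 13H


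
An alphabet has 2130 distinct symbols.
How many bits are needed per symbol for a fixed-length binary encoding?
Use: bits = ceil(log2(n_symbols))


log2(2130) = 11.0566
Bracket: 2^11 = 2048 < 2130 <= 2^12 = 4096
So ceil(log2(2130)) = 12

bits = ceil(log2(2130)) = ceil(11.0566) = 12 bits


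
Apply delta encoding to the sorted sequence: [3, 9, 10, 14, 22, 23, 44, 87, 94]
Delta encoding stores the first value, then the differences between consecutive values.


First value: 3
Deltas:
  9 - 3 = 6
  10 - 9 = 1
  14 - 10 = 4
  22 - 14 = 8
  23 - 22 = 1
  44 - 23 = 21
  87 - 44 = 43
  94 - 87 = 7


Delta encoded: [3, 6, 1, 4, 8, 1, 21, 43, 7]


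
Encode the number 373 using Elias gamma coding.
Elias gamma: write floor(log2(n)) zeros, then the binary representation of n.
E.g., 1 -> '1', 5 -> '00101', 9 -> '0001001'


num_bits = floor(log2(373)) + 1 = 9
leading_zeros = num_bits - 1 = 8
binary(373) = 101110101

Elias gamma(373) = '00000000' + '101110101' = 00000000101110101 (17 bits)


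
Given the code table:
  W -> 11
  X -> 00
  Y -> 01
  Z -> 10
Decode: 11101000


Decoding:
11 -> W
10 -> Z
10 -> Z
00 -> X


Result: WZZX


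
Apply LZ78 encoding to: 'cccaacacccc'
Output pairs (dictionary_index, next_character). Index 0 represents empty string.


LZ78 encoding steps:
Dictionary: {0: ''}
Step 1: w='' (idx 0), next='c' -> output (0, 'c'), add 'c' as idx 1
Step 2: w='c' (idx 1), next='c' -> output (1, 'c'), add 'cc' as idx 2
Step 3: w='' (idx 0), next='a' -> output (0, 'a'), add 'a' as idx 3
Step 4: w='a' (idx 3), next='c' -> output (3, 'c'), add 'ac' as idx 4
Step 5: w='ac' (idx 4), next='c' -> output (4, 'c'), add 'acc' as idx 5
Step 6: w='cc' (idx 2), end of input -> output (2, '')


Encoded: [(0, 'c'), (1, 'c'), (0, 'a'), (3, 'c'), (4, 'c'), (2, '')]


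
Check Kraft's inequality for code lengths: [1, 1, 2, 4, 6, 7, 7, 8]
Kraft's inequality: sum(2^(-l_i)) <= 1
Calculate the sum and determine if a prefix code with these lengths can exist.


Sum = 2^(-1) + 2^(-1) + 2^(-2) + 2^(-4) + 2^(-6) + 2^(-7) + 2^(-7) + 2^(-8)
    = 0.5 + 0.5 + 0.25 + 0.0625 + 0.015625 + 0.0078125 + 0.0078125 + 0.00390625
    = 345/256 = 1.34765625
Since 1.34765625 > 1, Kraft's inequality is NOT satisfied.
A prefix code with these lengths CANNOT exist.

Kraft sum = 1.34765625. Not satisfied.


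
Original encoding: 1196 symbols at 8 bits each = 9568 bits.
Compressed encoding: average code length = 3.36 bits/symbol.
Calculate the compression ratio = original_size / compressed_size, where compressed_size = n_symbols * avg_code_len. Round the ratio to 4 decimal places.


original_size = n_symbols * orig_bits = 1196 * 8 = 9568 bits
compressed_size = n_symbols * avg_code_len = 1196 * 3.36 = 4018.56 bits
ratio = original_size / compressed_size = 9568 / 4018.56 = 2.381

Compression ratio = 2.381


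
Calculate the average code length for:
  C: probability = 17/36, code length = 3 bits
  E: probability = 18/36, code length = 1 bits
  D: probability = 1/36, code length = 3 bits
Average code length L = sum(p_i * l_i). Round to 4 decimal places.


Weighted contributions p_i * l_i:
  C: (17/36) * 3 = 51/36
  E: (18/36) * 1 = 18/36
  D: (1/36) * 3 = 3/36
Sum = (51 + 18 + 3)/36 = 72/36

L = 72/36 = 2.0000 bits/symbol


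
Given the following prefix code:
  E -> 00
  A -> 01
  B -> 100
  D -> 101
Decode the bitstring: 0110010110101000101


Decoding step by step:
Bits 01 -> A
Bits 100 -> B
Bits 101 -> D
Bits 101 -> D
Bits 01 -> A
Bits 00 -> E
Bits 01 -> A
Bits 01 -> A


Decoded message: ABDDAEAA


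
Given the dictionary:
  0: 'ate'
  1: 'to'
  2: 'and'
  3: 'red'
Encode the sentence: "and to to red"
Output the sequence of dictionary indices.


Look up each word in the dictionary:
  'and' -> 2
  'to' -> 1
  'to' -> 1
  'red' -> 3

Encoded: [2, 1, 1, 3]


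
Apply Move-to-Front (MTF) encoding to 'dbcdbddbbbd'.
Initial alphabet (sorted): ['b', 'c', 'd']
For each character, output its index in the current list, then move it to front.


MTF encoding:
'd': index 2 in ['b', 'c', 'd'] -> ['d', 'b', 'c']
'b': index 1 in ['d', 'b', 'c'] -> ['b', 'd', 'c']
'c': index 2 in ['b', 'd', 'c'] -> ['c', 'b', 'd']
'd': index 2 in ['c', 'b', 'd'] -> ['d', 'c', 'b']
'b': index 2 in ['d', 'c', 'b'] -> ['b', 'd', 'c']
'd': index 1 in ['b', 'd', 'c'] -> ['d', 'b', 'c']
'd': index 0 in ['d', 'b', 'c'] -> ['d', 'b', 'c']
'b': index 1 in ['d', 'b', 'c'] -> ['b', 'd', 'c']
'b': index 0 in ['b', 'd', 'c'] -> ['b', 'd', 'c']
'b': index 0 in ['b', 'd', 'c'] -> ['b', 'd', 'c']
'd': index 1 in ['b', 'd', 'c'] -> ['d', 'b', 'c']


Output: [2, 1, 2, 2, 2, 1, 0, 1, 0, 0, 1]


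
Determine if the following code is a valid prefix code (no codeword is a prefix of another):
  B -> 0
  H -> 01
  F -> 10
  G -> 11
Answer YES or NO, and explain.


Checking each pair (does one codeword prefix another?):
  B='0' vs H='01': prefix -- VIOLATION

NO -- this is NOT a valid prefix code. B (0) is a prefix of H (01).


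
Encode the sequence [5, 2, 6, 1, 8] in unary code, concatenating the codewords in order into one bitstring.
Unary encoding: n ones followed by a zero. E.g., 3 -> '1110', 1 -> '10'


Encode each number as n ones followed by a terminating 0:
  5 -> 111110 (6 bits)
  2 -> 110 (3 bits)
  6 -> 1111110 (7 bits)
  1 -> 10 (2 bits)
  8 -> 111111110 (9 bits)
Total length = 6 + 3 + 7 + 2 + 9 = 27 bits.

Unary([5, 2, 6, 1, 8]) = 111110110111111010111111110 (27 bits)


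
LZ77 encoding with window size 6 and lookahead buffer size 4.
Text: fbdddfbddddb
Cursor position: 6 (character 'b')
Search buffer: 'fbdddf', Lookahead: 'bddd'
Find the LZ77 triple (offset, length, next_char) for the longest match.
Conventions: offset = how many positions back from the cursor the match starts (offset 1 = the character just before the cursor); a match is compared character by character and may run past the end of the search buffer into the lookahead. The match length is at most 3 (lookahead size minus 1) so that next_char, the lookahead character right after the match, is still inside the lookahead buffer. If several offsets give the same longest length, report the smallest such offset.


Try each offset into the search buffer:
  offset=1 (pos 5, char 'f'): match length 0
  offset=2 (pos 4, char 'd'): match length 0
  offset=3 (pos 3, char 'd'): match length 0
  offset=4 (pos 2, char 'd'): match length 0
  offset=5 (pos 1, char 'b'): match length 3
  offset=6 (pos 0, char 'f'): match length 0
Longest match has length 3 at offset 5.
next_char = character at position 6 + 3 = 9 -> 'd'

Best match: offset=5, length=3 (matching 'bdd' starting at position 1)
LZ77 triple: (5, 3, 'd')


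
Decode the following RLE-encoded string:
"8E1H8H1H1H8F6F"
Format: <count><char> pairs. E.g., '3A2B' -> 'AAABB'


Expanding each <count><char> pair:
  8E -> 'EEEEEEEE'
  1H -> 'H'
  8H -> 'HHHHHHHH'
  1H -> 'H'
  1H -> 'H'
  8F -> 'FFFFFFFF'
  6F -> 'FFFFFF'

Decoded = EEEEEEEEHHHHHHHHHHHFFFFFFFFFFFFFF
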